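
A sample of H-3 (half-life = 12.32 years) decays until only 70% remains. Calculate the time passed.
t = t½ × log₂(N₀/N) = 6.34 years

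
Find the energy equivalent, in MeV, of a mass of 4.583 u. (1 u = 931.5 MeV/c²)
E = mc² = 4269 MeV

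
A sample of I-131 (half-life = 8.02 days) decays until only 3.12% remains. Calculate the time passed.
t = t½ × log₂(N₀/N) = 40.12 days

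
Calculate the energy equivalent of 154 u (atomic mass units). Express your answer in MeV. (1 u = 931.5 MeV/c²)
E = mc² = 1.435e5 MeV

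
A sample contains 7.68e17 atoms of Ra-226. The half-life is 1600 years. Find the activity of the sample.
A = λN = 3.327e14 decays/year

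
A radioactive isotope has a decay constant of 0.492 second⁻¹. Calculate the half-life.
t½ = ln(2)/λ = 1.409 seconds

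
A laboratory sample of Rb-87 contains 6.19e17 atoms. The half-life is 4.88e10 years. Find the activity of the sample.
A = λN = 8.792e6 decays/year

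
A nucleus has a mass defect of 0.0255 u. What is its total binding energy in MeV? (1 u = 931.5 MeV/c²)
B.E. = Δm × 931.5 = 23.75 MeV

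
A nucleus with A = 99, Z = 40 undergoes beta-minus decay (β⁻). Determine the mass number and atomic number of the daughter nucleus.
Daughter: A = 99, Z = 41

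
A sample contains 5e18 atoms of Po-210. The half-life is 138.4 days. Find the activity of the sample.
A = λN = 2.504e16 decays/day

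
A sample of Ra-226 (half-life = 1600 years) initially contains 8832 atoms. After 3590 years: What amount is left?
N = N₀(1/2)^(t/t½) = 1865 atoms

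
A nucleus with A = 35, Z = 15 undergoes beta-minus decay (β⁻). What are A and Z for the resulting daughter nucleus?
Daughter: A = 35, Z = 16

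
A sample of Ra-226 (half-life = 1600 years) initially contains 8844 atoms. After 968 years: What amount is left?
N = N₀(1/2)^(t/t½) = 5815 atoms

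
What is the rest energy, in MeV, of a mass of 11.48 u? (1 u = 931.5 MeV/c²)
E = mc² = 10690 MeV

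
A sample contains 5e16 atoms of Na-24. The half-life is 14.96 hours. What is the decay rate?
A = λN = 2.317e15 decays/hour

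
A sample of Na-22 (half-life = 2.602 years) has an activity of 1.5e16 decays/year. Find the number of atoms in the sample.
N = A/λ = 5.631e16 atoms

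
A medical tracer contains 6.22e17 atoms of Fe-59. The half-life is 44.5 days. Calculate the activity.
A = λN = 9.688e15 decays/day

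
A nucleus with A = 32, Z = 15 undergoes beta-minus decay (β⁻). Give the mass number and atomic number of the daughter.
Daughter: A = 32, Z = 16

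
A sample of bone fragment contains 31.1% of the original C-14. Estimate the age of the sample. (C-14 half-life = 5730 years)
Age = t½ × log₂(1/ratio) = 9655 years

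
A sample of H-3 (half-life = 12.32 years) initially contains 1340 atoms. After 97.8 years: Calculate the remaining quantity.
N = N₀(1/2)^(t/t½) = 5.463 atoms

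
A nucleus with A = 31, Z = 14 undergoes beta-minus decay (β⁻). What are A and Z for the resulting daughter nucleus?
Daughter: A = 31, Z = 15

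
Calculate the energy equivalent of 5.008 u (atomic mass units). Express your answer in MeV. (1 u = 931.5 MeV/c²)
E = mc² = 4665 MeV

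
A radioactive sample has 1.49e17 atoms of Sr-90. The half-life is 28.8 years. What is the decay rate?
A = λN = 3.586e15 decays/year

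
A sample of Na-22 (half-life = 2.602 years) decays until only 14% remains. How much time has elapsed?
t = t½ × log₂(N₀/N) = 7.381 years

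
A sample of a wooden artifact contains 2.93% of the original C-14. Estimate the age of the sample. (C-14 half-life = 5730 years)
Age = t½ × log₂(1/ratio) = 29180 years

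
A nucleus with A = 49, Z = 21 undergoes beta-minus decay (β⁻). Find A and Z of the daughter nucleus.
Daughter: A = 49, Z = 22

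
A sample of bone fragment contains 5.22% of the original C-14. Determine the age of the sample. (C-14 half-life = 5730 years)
Age = t½ × log₂(1/ratio) = 24410 years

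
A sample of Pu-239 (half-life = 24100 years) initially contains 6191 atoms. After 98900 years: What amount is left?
N = N₀(1/2)^(t/t½) = 360.1 atoms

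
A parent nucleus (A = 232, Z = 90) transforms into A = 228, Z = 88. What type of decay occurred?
ΔA = -4, ΔZ = -2 ⇒ alpha decay (α)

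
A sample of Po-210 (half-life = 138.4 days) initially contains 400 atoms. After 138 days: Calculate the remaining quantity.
N = N₀(1/2)^(t/t½) = 200.4 atoms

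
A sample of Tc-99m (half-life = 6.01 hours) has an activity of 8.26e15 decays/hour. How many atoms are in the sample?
N = A/λ = 7.162e16 atoms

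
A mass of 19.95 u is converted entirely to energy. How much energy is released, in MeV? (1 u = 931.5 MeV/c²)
E = mc² = 18580 MeV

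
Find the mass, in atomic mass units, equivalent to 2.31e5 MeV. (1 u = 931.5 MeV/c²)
m = E/c² = 248 u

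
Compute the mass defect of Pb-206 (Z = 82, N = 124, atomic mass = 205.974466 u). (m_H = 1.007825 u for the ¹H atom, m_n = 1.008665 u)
Δm = Z·m_H + N·m_n − M = 1.742 u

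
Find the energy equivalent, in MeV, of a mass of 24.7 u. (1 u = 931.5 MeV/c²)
E = mc² = 23010 MeV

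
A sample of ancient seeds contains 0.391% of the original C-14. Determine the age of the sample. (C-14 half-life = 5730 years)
Age = t½ × log₂(1/ratio) = 45830 years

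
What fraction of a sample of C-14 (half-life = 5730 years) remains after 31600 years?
N/N₀ = (1/2)^(t/t½) = 0.02187 = 2.19%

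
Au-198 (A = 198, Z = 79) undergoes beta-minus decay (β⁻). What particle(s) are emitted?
β⁻: electron (e⁻) + antineutrino (ν̄ₑ)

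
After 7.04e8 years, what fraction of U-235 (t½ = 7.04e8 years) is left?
N/N₀ = (1/2)^(t/t½) = 0.5 = 50%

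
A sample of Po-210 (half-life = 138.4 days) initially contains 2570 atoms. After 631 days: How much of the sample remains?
N = N₀(1/2)^(t/t½) = 109 atoms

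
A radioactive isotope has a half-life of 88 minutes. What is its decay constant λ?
λ = ln(2)/t½ = 0.007877 minute⁻¹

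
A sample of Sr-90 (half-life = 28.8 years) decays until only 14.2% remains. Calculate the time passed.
t = t½ × log₂(N₀/N) = 81.1 years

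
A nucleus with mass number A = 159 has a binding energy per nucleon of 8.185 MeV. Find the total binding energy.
B.E. = 8.185 × 159 = 1301 MeV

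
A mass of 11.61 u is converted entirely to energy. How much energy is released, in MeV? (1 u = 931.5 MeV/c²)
E = mc² = 10810 MeV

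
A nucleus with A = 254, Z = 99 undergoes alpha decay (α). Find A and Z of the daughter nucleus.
Daughter: A = 250, Z = 97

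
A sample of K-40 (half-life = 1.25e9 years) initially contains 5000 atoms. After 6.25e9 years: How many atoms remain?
N = N₀(1/2)^(t/t½) = 156.2 atoms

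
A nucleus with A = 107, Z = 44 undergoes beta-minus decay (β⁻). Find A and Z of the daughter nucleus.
Daughter: A = 107, Z = 45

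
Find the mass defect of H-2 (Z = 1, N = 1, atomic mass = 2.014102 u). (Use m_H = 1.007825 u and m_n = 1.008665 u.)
Δm = Z·m_H + N·m_n − M = 0.002388 u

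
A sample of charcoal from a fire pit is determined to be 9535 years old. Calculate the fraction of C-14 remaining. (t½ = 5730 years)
N/N₀ = (1/2)^(t/t½) = 0.3156 = 31.6%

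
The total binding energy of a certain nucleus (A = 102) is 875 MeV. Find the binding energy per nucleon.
B.E./A = 875/102 = 8.578 MeV/nucleon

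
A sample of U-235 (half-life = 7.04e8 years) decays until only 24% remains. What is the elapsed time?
t = t½ × log₂(N₀/N) = 1.449e9 years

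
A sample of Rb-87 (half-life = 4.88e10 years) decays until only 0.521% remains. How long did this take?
t = t½ × log₂(N₀/N) = 3.701e11 years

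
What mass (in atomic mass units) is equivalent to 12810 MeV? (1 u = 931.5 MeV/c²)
m = E/c² = 13.75 u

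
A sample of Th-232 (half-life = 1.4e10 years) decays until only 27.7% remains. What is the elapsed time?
t = t½ × log₂(N₀/N) = 2.593e10 years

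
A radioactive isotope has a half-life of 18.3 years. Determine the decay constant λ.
λ = ln(2)/t½ = 0.03788 year⁻¹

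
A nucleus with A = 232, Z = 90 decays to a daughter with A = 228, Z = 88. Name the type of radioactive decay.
ΔA = -4, ΔZ = -2 ⇒ alpha decay (α)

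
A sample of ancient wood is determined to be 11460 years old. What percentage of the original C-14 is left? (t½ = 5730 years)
N/N₀ = (1/2)^(t/t½) = 0.25 = 25%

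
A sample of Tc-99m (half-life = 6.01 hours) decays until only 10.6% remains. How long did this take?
t = t½ × log₂(N₀/N) = 19.46 hours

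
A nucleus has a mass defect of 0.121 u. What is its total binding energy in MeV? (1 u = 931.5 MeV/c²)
B.E. = Δm × 931.5 = 112.7 MeV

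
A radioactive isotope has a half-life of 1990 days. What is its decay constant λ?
λ = ln(2)/t½ = 3.483e-4 day⁻¹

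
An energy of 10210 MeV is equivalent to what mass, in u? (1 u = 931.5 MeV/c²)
m = E/c² = 10.96 u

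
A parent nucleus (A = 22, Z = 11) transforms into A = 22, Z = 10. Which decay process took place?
ΔA = 0, ΔZ = -1 ⇒ beta-plus decay (β⁺) or electron capture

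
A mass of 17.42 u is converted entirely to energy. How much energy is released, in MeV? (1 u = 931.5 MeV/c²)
E = mc² = 16230 MeV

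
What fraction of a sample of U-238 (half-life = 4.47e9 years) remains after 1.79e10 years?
N/N₀ = (1/2)^(t/t½) = 0.06231 = 6.23%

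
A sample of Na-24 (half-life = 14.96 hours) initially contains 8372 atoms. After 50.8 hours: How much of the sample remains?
N = N₀(1/2)^(t/t½) = 795.5 atoms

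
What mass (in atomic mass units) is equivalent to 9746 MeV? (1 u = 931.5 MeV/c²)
m = E/c² = 10.46 u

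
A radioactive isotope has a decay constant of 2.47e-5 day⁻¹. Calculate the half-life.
t½ = ln(2)/λ = 28060 days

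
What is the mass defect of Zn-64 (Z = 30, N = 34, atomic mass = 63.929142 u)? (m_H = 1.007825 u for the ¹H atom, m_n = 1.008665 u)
Δm = Z·m_H + N·m_n − M = 0.6002 u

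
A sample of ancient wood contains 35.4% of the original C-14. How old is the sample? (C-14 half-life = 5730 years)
Age = t½ × log₂(1/ratio) = 8585 years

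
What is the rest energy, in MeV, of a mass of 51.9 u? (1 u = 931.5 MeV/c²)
E = mc² = 48340 MeV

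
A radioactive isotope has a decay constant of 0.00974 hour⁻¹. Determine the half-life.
t½ = ln(2)/λ = 71.17 hours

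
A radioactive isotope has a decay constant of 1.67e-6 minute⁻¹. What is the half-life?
t½ = ln(2)/λ = 4.151e5 minutes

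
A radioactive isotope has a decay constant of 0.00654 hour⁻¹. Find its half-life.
t½ = ln(2)/λ = 106 hours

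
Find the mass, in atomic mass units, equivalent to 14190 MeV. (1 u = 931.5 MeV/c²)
m = E/c² = 15.23 u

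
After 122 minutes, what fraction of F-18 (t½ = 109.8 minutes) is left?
N/N₀ = (1/2)^(t/t½) = 0.4629 = 46.3%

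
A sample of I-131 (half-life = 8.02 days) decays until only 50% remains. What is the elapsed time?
t = t½ × log₂(N₀/N) = 8.02 days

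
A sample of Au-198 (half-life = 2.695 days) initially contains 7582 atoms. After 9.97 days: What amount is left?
N = N₀(1/2)^(t/t½) = 583.6 atoms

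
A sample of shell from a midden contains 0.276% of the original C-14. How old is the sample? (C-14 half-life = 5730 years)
Age = t½ × log₂(1/ratio) = 48710 years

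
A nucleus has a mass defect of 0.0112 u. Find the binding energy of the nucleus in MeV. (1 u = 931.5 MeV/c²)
B.E. = Δm × 931.5 = 10.43 MeV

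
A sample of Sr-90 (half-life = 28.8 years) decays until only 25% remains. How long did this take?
t = t½ × log₂(N₀/N) = 57.6 years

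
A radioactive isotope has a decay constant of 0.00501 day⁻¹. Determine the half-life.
t½ = ln(2)/λ = 138.4 days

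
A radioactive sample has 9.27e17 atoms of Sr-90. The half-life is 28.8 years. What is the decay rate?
A = λN = 2.231e16 decays/year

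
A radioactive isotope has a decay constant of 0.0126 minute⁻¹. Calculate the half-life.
t½ = ln(2)/λ = 55.01 minutes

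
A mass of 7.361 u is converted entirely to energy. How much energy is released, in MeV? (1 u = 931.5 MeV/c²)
E = mc² = 6857 MeV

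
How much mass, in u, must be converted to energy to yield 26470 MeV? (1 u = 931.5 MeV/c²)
m = E/c² = 28.42 u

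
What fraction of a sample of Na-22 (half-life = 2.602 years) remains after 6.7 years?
N/N₀ = (1/2)^(t/t½) = 0.1678 = 16.8%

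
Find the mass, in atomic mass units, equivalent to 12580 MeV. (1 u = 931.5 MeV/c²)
m = E/c² = 13.51 u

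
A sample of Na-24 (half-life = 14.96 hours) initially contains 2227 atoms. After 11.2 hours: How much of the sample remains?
N = N₀(1/2)^(t/t½) = 1325 atoms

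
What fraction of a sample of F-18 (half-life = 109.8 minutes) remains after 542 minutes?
N/N₀ = (1/2)^(t/t½) = 0.03266 = 3.27%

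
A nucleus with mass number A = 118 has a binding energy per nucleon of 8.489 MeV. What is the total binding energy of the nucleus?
B.E. = 8.489 × 118 = 1002 MeV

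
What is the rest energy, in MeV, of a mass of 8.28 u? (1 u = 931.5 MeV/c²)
E = mc² = 7713 MeV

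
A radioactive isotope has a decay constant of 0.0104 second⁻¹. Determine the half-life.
t½ = ln(2)/λ = 66.65 seconds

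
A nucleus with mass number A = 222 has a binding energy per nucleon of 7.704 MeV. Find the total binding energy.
B.E. = 7.704 × 222 = 1710 MeV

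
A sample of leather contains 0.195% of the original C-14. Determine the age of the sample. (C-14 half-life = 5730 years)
Age = t½ × log₂(1/ratio) = 51580 years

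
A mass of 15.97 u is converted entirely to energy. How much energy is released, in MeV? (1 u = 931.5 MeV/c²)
E = mc² = 14880 MeV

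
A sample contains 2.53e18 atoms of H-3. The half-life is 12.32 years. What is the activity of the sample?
A = λN = 1.423e17 decays/year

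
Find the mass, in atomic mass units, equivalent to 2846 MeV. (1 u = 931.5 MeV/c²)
m = E/c² = 3.055 u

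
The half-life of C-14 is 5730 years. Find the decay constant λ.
λ = ln(2)/t½ = 1.21e-4 year⁻¹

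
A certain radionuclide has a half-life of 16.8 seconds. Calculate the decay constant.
λ = ln(2)/t½ = 0.04126 second⁻¹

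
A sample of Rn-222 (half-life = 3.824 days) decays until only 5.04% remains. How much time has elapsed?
t = t½ × log₂(N₀/N) = 16.48 days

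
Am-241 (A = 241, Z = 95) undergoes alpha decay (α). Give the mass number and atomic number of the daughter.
Daughter: A = 237, Z = 93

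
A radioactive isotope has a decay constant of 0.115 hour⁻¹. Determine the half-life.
t½ = ln(2)/λ = 6.027 hours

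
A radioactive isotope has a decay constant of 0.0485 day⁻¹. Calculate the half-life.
t½ = ln(2)/λ = 14.29 days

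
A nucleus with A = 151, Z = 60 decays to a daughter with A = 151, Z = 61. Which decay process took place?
ΔA = 0, ΔZ = +1 ⇒ beta-minus decay (β⁻)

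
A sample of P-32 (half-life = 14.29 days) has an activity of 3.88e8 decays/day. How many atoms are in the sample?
N = A/λ = 7.999e9 atoms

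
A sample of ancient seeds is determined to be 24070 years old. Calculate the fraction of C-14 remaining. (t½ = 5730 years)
N/N₀ = (1/2)^(t/t½) = 0.05438 = 5.44%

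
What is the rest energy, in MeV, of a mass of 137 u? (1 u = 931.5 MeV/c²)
E = mc² = 1.276e5 MeV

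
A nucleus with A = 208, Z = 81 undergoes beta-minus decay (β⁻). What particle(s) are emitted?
β⁻: electron (e⁻) + antineutrino (ν̄ₑ)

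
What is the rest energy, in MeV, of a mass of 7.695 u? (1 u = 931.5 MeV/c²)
E = mc² = 7168 MeV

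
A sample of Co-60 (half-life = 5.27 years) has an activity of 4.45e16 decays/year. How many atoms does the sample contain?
N = A/λ = 3.383e17 atoms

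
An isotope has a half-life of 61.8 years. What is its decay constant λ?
λ = ln(2)/t½ = 0.01122 year⁻¹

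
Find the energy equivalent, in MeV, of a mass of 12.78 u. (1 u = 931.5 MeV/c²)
E = mc² = 11900 MeV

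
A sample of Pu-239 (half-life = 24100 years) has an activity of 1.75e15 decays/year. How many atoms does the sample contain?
N = A/λ = 6.085e19 atoms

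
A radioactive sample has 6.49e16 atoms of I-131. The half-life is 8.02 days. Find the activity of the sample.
A = λN = 5.609e15 decays/day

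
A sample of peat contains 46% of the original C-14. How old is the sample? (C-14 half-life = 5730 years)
Age = t½ × log₂(1/ratio) = 6419 years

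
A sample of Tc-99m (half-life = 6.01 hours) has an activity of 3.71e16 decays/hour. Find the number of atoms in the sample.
N = A/λ = 3.217e17 atoms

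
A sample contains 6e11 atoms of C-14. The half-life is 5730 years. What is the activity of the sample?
A = λN = 7.258e7 decays/year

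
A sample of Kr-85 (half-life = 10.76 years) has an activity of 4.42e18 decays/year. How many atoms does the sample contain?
N = A/λ = 6.861e19 atoms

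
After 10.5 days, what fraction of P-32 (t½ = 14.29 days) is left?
N/N₀ = (1/2)^(t/t½) = 0.6009 = 60.1%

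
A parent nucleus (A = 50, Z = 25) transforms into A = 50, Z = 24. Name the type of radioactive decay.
ΔA = 0, ΔZ = -1 ⇒ beta-plus decay (β⁺) or electron capture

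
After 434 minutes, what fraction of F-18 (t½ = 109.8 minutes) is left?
N/N₀ = (1/2)^(t/t½) = 0.06459 = 6.46%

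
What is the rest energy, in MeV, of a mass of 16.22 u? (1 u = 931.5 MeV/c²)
E = mc² = 15110 MeV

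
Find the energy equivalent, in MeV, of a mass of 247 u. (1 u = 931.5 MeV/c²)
E = mc² = 2.301e5 MeV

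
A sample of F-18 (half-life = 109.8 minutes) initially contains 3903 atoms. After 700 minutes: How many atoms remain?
N = N₀(1/2)^(t/t½) = 47.02 atoms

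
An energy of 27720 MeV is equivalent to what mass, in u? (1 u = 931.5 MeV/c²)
m = E/c² = 29.76 u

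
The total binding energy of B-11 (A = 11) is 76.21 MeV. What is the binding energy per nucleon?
B.E./A = 76.21/11 = 6.928 MeV/nucleon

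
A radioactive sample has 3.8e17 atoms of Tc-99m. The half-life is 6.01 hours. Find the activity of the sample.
A = λN = 4.383e16 decays/hour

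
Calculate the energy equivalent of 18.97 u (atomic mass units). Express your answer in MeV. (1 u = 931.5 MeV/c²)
E = mc² = 17670 MeV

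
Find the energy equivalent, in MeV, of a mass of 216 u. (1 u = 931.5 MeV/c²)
E = mc² = 2.012e5 MeV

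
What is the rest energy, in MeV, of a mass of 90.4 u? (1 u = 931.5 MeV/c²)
E = mc² = 84210 MeV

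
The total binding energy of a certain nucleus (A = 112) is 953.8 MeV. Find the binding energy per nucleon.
B.E./A = 953.8/112 = 8.516 MeV/nucleon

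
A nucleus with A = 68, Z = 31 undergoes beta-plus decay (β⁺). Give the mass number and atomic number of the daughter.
Daughter: A = 68, Z = 30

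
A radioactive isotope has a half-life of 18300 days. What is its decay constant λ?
λ = ln(2)/t½ = 3.788e-5 day⁻¹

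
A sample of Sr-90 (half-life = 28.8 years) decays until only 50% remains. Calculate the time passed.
t = t½ × log₂(N₀/N) = 28.8 years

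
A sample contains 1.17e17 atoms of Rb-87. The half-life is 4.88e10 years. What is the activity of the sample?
A = λN = 1.662e6 decays/year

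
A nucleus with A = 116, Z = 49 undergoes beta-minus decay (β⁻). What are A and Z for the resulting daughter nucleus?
Daughter: A = 116, Z = 50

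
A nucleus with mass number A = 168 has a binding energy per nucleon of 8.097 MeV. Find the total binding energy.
B.E. = 8.097 × 168 = 1360 MeV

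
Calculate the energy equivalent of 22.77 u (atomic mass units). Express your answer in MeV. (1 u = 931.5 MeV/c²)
E = mc² = 21210 MeV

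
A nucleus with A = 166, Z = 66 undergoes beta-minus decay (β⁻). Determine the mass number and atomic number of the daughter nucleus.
Daughter: A = 166, Z = 67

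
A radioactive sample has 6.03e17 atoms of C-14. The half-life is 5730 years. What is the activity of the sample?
A = λN = 7.294e13 decays/year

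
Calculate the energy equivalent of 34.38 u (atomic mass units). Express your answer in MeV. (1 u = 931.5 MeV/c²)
E = mc² = 32020 MeV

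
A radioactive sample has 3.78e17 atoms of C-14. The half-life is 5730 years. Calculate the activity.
A = λN = 4.573e13 decays/year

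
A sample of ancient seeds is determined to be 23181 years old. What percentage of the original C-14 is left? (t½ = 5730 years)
N/N₀ = (1/2)^(t/t½) = 0.06056 = 6.06%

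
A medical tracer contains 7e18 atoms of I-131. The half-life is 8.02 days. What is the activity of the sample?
A = λN = 6.05e17 decays/day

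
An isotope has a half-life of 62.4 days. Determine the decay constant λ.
λ = ln(2)/t½ = 0.01111 day⁻¹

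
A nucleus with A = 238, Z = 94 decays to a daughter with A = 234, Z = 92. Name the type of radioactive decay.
ΔA = -4, ΔZ = -2 ⇒ alpha decay (α)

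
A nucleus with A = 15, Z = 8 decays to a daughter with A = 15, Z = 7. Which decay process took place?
ΔA = 0, ΔZ = -1 ⇒ beta-plus decay (β⁺) or electron capture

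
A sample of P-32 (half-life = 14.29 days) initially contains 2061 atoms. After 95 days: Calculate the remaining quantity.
N = N₀(1/2)^(t/t½) = 20.55 atoms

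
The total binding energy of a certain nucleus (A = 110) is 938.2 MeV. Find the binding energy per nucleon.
B.E./A = 938.2/110 = 8.529 MeV/nucleon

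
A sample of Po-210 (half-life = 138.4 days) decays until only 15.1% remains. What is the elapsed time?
t = t½ × log₂(N₀/N) = 377.5 days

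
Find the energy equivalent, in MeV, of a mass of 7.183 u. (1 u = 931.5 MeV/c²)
E = mc² = 6691 MeV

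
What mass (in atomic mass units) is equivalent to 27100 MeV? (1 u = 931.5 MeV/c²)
m = E/c² = 29.09 u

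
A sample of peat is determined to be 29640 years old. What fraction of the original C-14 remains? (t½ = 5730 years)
N/N₀ = (1/2)^(t/t½) = 0.02772 = 2.77%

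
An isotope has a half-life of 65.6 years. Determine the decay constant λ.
λ = ln(2)/t½ = 0.01057 year⁻¹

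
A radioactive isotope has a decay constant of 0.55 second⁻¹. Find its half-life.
t½ = ln(2)/λ = 1.26 seconds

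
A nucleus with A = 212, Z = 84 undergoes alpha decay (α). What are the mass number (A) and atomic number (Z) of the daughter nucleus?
Daughter: A = 208, Z = 82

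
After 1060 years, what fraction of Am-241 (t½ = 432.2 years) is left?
N/N₀ = (1/2)^(t/t½) = 0.1827 = 18.3%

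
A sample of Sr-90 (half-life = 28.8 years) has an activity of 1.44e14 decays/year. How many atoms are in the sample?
N = A/λ = 5.983e15 atoms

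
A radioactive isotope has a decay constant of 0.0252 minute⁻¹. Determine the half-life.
t½ = ln(2)/λ = 27.51 minutes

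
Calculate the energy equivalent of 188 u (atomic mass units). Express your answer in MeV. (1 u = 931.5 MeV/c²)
E = mc² = 1.751e5 MeV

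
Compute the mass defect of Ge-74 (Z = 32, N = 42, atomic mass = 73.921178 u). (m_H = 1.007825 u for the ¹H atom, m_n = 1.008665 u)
Δm = Z·m_H + N·m_n − M = 0.6932 u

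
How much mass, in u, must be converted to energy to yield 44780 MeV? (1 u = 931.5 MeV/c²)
m = E/c² = 48.07 u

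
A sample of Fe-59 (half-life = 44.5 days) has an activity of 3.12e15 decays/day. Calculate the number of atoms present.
N = A/λ = 2.003e17 atoms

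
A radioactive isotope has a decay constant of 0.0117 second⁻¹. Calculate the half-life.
t½ = ln(2)/λ = 59.24 seconds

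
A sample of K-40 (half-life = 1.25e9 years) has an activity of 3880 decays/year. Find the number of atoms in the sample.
N = A/λ = 6.997e12 atoms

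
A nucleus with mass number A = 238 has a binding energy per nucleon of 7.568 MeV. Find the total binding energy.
B.E. = 7.568 × 238 = 1801 MeV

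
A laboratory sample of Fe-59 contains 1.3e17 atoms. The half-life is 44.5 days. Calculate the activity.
A = λN = 2.025e15 decays/day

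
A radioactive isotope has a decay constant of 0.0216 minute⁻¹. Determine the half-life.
t½ = ln(2)/λ = 32.09 minutes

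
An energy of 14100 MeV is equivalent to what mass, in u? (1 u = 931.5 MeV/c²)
m = E/c² = 15.14 u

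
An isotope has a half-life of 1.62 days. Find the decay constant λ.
λ = ln(2)/t½ = 0.4279 day⁻¹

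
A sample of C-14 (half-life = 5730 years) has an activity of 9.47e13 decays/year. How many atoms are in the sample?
N = A/λ = 7.829e17 atoms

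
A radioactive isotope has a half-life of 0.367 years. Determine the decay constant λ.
λ = ln(2)/t½ = 1.889 year⁻¹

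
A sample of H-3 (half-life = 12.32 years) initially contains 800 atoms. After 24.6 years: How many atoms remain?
N = N₀(1/2)^(t/t½) = 200.5 atoms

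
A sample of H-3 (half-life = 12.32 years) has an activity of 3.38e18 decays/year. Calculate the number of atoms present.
N = A/λ = 6.008e19 atoms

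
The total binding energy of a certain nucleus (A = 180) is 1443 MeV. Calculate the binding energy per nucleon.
B.E./A = 1443/180 = 8.017 MeV/nucleon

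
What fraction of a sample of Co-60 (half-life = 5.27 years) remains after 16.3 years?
N/N₀ = (1/2)^(t/t½) = 0.1172 = 11.7%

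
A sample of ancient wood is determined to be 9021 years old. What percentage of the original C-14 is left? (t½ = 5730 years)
N/N₀ = (1/2)^(t/t½) = 0.3358 = 33.6%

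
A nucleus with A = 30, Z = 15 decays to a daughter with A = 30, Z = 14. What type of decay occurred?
ΔA = 0, ΔZ = -1 ⇒ beta-plus decay (β⁺) or electron capture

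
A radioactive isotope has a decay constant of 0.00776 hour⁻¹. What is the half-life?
t½ = ln(2)/λ = 89.32 hours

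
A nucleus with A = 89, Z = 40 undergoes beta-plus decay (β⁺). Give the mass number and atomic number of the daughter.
Daughter: A = 89, Z = 39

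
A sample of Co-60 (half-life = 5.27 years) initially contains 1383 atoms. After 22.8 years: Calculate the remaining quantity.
N = N₀(1/2)^(t/t½) = 68.94 atoms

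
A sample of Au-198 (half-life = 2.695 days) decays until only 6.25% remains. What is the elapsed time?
t = t½ × log₂(N₀/N) = 10.78 days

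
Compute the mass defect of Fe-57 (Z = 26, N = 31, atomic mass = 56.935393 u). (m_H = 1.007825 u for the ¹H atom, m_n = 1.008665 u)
Δm = Z·m_H + N·m_n − M = 0.5367 u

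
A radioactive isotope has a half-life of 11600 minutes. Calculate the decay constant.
λ = ln(2)/t½ = 5.975e-5 minute⁻¹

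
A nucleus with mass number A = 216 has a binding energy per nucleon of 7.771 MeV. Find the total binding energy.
B.E. = 7.771 × 216 = 1679 MeV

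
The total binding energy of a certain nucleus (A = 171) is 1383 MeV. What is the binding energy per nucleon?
B.E./A = 1383/171 = 8.088 MeV/nucleon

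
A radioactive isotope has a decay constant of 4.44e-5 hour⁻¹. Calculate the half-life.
t½ = ln(2)/λ = 15610 hours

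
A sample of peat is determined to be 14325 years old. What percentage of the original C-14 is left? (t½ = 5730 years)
N/N₀ = (1/2)^(t/t½) = 0.1768 = 17.7%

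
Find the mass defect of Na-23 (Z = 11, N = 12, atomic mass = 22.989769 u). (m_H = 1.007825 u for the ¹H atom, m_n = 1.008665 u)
Δm = Z·m_H + N·m_n − M = 0.2003 u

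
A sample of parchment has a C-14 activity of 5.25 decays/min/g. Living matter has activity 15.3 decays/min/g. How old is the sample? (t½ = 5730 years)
Age = t½ × log₂(A₀/A) = 8842 years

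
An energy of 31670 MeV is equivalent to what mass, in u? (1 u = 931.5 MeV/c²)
m = E/c² = 34 u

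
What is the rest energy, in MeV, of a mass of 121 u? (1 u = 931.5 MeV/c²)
E = mc² = 1.127e5 MeV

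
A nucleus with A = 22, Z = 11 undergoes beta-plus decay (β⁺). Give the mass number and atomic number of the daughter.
Daughter: A = 22, Z = 10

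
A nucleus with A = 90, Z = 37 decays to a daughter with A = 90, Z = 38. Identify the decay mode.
ΔA = 0, ΔZ = +1 ⇒ beta-minus decay (β⁻)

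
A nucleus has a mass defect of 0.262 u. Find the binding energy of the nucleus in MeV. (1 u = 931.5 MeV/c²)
B.E. = Δm × 931.5 = 244.1 MeV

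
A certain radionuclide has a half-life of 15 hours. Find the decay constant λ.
λ = ln(2)/t½ = 0.04621 hour⁻¹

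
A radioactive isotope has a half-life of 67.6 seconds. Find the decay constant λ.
λ = ln(2)/t½ = 0.01025 second⁻¹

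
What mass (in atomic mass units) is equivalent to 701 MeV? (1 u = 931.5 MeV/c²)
m = E/c² = 0.7525 u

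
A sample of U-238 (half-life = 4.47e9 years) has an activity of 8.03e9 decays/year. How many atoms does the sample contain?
N = A/λ = 5.178e19 atoms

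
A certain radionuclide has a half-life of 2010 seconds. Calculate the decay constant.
λ = ln(2)/t½ = 3.448e-4 second⁻¹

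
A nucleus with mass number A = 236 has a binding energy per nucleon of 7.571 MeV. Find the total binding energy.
B.E. = 7.571 × 236 = 1787 MeV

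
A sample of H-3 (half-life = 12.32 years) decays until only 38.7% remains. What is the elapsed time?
t = t½ × log₂(N₀/N) = 16.87 years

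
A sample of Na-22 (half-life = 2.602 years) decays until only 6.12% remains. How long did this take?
t = t½ × log₂(N₀/N) = 10.49 years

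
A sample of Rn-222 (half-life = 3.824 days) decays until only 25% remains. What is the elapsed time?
t = t½ × log₂(N₀/N) = 7.648 days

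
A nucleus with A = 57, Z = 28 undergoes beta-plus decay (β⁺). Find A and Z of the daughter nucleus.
Daughter: A = 57, Z = 27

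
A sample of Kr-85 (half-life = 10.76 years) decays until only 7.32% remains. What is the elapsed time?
t = t½ × log₂(N₀/N) = 40.59 years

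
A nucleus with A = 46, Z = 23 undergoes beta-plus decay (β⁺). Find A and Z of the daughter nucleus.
Daughter: A = 46, Z = 22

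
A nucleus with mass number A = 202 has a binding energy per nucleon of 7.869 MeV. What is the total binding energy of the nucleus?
B.E. = 7.869 × 202 = 1590 MeV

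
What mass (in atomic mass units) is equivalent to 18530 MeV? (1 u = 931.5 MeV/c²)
m = E/c² = 19.89 u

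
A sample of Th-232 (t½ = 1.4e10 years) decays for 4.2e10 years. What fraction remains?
N/N₀ = (1/2)^(t/t½) = 0.125 = 12.5%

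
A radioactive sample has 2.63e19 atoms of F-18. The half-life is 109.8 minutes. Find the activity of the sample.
A = λN = 1.66e17 decays/minute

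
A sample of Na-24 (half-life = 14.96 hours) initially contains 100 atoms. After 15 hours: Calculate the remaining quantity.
N = N₀(1/2)^(t/t½) = 49.91 atoms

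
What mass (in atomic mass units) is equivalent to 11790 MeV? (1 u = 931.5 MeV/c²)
m = E/c² = 12.66 u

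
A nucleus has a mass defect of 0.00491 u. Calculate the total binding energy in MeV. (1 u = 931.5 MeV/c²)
B.E. = Δm × 931.5 = 4.574 MeV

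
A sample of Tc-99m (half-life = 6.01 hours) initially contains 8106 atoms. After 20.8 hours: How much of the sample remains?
N = N₀(1/2)^(t/t½) = 736.2 atoms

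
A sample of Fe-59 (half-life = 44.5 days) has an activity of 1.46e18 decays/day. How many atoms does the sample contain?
N = A/λ = 9.373e19 atoms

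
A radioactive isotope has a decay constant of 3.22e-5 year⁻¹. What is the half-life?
t½ = ln(2)/λ = 21530 years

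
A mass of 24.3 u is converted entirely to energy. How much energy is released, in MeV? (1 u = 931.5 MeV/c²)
E = mc² = 22640 MeV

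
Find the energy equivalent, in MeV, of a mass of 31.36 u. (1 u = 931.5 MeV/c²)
E = mc² = 29210 MeV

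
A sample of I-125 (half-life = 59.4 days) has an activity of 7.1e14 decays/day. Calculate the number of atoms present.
N = A/λ = 6.084e16 atoms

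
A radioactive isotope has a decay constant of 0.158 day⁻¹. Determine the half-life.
t½ = ln(2)/λ = 4.387 days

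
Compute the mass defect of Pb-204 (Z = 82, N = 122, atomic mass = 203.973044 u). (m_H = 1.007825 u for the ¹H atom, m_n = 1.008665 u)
Δm = Z·m_H + N·m_n − M = 1.726 u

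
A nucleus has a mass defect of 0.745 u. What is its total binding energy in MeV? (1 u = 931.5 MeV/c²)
B.E. = Δm × 931.5 = 694 MeV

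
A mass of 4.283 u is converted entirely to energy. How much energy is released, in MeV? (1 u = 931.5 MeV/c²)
E = mc² = 3990 MeV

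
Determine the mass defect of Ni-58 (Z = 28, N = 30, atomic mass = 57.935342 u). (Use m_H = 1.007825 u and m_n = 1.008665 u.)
Δm = Z·m_H + N·m_n − M = 0.5437 u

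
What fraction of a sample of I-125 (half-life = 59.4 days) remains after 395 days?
N/N₀ = (1/2)^(t/t½) = 0.009959 = 0.996%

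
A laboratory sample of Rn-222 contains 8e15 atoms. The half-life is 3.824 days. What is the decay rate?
A = λN = 1.45e15 decays/day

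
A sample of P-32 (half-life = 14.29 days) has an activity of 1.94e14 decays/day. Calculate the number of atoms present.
N = A/λ = 4e15 atoms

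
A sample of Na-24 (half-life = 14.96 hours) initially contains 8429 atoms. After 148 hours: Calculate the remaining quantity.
N = N₀(1/2)^(t/t½) = 8.865 atoms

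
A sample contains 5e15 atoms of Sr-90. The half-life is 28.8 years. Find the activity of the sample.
A = λN = 1.203e14 decays/year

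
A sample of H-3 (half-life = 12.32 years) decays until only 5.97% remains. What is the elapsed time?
t = t½ × log₂(N₀/N) = 50.09 years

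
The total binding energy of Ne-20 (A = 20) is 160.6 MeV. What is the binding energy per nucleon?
B.E./A = 160.6/20 = 8.03 MeV/nucleon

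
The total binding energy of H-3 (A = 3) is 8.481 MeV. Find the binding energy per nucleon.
B.E./A = 8.481/3 = 2.827 MeV/nucleon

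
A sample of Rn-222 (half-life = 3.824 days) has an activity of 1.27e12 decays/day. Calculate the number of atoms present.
N = A/λ = 7.006e12 atoms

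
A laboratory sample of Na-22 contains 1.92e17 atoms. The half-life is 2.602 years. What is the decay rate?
A = λN = 5.115e16 decays/year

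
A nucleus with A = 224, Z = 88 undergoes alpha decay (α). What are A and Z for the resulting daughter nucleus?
Daughter: A = 220, Z = 86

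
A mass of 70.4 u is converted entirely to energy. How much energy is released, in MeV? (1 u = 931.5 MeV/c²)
E = mc² = 65580 MeV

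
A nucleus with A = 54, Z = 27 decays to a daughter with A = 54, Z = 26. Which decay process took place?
ΔA = 0, ΔZ = -1 ⇒ beta-plus decay (β⁺) or electron capture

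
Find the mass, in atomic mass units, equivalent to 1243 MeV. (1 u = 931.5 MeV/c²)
m = E/c² = 1.334 u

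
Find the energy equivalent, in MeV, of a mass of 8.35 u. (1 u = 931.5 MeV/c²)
E = mc² = 7778 MeV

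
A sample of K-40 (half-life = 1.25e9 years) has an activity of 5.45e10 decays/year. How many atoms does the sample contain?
N = A/λ = 9.828e19 atoms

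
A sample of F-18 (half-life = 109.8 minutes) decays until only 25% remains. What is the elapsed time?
t = t½ × log₂(N₀/N) = 219.6 minutes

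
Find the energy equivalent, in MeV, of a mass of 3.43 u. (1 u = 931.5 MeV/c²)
E = mc² = 3195 MeV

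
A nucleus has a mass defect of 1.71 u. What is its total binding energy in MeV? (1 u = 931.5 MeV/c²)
B.E. = Δm × 931.5 = 1593 MeV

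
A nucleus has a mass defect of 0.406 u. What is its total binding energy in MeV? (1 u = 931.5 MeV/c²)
B.E. = Δm × 931.5 = 378.2 MeV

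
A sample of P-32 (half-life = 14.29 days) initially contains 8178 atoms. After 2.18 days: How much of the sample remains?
N = N₀(1/2)^(t/t½) = 7357 atoms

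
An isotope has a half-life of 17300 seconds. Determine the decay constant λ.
λ = ln(2)/t½ = 4.007e-5 second⁻¹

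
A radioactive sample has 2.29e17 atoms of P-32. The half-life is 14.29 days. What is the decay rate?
A = λN = 1.111e16 decays/day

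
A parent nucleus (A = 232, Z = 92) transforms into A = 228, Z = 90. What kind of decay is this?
ΔA = -4, ΔZ = -2 ⇒ alpha decay (α)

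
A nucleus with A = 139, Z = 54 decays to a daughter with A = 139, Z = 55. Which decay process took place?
ΔA = 0, ΔZ = +1 ⇒ beta-minus decay (β⁻)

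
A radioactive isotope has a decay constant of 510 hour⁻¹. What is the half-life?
t½ = ln(2)/λ = 0.001359 hours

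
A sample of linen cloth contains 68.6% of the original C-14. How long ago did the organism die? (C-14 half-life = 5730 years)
Age = t½ × log₂(1/ratio) = 3116 years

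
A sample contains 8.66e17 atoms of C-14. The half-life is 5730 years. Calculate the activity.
A = λN = 1.048e14 decays/year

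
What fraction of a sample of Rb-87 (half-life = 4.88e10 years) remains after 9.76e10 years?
N/N₀ = (1/2)^(t/t½) = 0.25 = 25%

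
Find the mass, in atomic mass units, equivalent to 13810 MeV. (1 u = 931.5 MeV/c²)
m = E/c² = 14.83 u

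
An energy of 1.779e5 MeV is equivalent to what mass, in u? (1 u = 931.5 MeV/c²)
m = E/c² = 191 u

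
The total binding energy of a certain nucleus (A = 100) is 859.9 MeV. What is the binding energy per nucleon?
B.E./A = 859.9/100 = 8.599 MeV/nucleon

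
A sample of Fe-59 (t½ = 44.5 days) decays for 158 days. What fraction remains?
N/N₀ = (1/2)^(t/t½) = 0.08534 = 8.53%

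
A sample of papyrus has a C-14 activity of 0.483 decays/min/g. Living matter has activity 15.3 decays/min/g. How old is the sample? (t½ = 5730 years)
Age = t½ × log₂(A₀/A) = 28570 years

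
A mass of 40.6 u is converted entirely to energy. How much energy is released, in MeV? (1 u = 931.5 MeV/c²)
E = mc² = 37820 MeV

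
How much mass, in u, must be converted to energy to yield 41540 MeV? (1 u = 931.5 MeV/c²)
m = E/c² = 44.59 u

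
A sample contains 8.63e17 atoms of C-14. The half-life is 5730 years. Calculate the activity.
A = λN = 1.044e14 decays/year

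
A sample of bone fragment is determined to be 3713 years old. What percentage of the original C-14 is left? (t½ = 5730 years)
N/N₀ = (1/2)^(t/t½) = 0.6382 = 63.8%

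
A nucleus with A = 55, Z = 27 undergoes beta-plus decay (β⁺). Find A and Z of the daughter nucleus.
Daughter: A = 55, Z = 26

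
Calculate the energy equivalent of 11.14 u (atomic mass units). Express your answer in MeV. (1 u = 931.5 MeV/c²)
E = mc² = 10380 MeV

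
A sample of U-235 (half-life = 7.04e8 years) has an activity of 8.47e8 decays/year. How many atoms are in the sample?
N = A/λ = 8.603e17 atoms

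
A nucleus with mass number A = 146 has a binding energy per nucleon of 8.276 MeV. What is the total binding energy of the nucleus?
B.E. = 8.276 × 146 = 1208 MeV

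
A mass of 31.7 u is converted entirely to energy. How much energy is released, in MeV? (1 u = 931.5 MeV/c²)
E = mc² = 29530 MeV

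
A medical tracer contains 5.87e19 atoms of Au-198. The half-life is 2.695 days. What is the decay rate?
A = λN = 1.51e19 decays/day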